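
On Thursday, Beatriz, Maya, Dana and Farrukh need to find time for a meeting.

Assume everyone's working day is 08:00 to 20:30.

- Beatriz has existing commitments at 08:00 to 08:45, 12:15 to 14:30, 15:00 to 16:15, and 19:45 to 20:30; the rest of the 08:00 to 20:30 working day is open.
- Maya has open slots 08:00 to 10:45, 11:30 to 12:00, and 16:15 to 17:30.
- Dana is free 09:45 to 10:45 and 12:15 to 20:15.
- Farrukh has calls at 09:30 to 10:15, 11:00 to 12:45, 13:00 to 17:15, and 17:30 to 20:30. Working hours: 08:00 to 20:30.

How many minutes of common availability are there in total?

Beatriz free within 08:00–20:30: 08:45–12:15, 14:30–15:00, 16:15–19:45.
Farrukh free within 08:00–20:30: 08:00–09:30, 10:15–11:00, 12:45–13:00, 17:15–17:30.
Beatriz ∩ Maya: 08:45–10:45, 11:30–12:00, 16:15–17:30.
Beatriz ∩ Maya ∩ Dana: 09:45–10:45, 16:15–17:30.
Beatriz ∩ Maya ∩ Dana ∩ Farrukh: 10:15–10:45, 17:15–17:30.
Total common minutes: 30 + 15 = 45.

45 minutes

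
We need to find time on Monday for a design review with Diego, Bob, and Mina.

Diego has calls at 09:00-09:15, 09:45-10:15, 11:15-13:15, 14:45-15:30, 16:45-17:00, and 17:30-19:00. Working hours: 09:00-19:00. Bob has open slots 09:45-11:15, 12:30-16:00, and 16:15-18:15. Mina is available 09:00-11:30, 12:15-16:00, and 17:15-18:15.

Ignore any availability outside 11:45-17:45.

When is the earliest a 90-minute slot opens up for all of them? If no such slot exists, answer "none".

Diego free within 09:00–19:00: 09:15–09:45, 10:15–11:15, 13:15–14:45, 15:30–16:45, 17:00–17:30.
Diego ∩ Bob: 10:15–11:15, 13:15–14:45, 15:30–16:00, 16:15–16:45, 17:00–17:30.
Diego ∩ Bob ∩ Mina: 10:15–11:15, 13:15–14:45, 15:30–16:00, 17:15–17:30.
Restricted to 11:45–17:45: 13:15–14:45, 15:30–16:00, 17:15–17:30.
Windows ≥ 90 min: 13:15–14:45.
Earliest such window starts at 13:15.

13:15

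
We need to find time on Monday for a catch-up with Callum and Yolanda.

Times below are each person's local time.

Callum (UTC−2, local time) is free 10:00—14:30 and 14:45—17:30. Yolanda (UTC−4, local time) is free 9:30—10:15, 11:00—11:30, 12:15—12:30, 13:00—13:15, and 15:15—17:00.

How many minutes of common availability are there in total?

Callum → UTC: 12:00–16:30, 16:45–19:30.
Yolanda → UTC: 13:30–14:15, 15:00–15:30, 16:15–16:30, 17:00–17:15, 19:15–21:00.
Callum ∩ Yolanda: 13:30–14:15, 15:00–15:30, 16:15–16:30, 17:00–17:15, 19:15–19:30.
Total common minutes: 45 + 30 + 15 + 15 + 15 = 120.

120 minutes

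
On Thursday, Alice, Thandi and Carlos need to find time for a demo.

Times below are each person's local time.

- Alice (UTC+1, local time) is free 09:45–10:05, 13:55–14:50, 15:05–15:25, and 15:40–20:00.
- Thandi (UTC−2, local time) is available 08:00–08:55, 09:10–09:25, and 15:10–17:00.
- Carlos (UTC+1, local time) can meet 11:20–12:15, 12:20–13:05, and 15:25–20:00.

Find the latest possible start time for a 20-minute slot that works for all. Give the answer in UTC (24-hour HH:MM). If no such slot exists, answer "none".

Alice → UTC: 08:45–09:05, 12:55–13:50, 14:05–14:25, 14:40–19:00.
Thandi → UTC: 10:00–10:55, 11:10–11:25, 17:10–19:00.
Carlos → UTC: 10:20–11:15, 11:20–12:05, 14:25–19:00.
Alice ∩ Thandi: 17:10–19:00.
Alice ∩ Thandi ∩ Carlos: 17:10–19:00.
Windows ≥ 20 min: 17:10–19:00.
Latest start in the last window 17:10–19:00 is 19:00 − 20 min = 18:40.

18:40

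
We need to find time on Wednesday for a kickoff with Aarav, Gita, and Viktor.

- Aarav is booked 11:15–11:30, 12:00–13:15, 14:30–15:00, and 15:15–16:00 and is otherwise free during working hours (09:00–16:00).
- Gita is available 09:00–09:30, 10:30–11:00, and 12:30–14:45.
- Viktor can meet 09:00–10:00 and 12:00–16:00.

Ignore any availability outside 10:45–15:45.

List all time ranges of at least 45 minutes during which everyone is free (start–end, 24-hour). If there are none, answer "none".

13:15–14:30

Aarav free within 09:00–16:00: 09:00–11:15, 11:30–12:00, 13:15–14:30, 15:00–15:15.
Aarav ∩ Gita: 09:00–09:30, 10:30–11:00, 13:15–14:30.
Aarav ∩ Gita ∩ Viktor: 09:00–09:30, 13:15–14:30.
Restricted to 10:45–15:45: 13:15–14:30.
Windows ≥ 45 min: 13:15–14:30.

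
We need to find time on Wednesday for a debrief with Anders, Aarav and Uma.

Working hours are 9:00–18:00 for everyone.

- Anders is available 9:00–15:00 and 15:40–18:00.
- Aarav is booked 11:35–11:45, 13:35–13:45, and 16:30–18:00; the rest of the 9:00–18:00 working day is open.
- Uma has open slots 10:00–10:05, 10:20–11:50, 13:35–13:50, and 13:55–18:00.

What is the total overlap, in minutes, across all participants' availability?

Aarav free within 09:00–18:00: 09:00–11:35, 11:45–13:35, 13:45–16:30.
Anders ∩ Aarav: 09:00–11:35, 11:45–13:35, 13:45–15:00, 15:40–16:30.
Anders ∩ Aarav ∩ Uma: 10:00–10:05, 10:20–11:35, 11:45–11:50, 13:45–13:50, 13:55–15:00, 15:40–16:30.
Total common minutes: 5 + 75 + 5 + 5 + 65 + 50 = 205.

205 minutes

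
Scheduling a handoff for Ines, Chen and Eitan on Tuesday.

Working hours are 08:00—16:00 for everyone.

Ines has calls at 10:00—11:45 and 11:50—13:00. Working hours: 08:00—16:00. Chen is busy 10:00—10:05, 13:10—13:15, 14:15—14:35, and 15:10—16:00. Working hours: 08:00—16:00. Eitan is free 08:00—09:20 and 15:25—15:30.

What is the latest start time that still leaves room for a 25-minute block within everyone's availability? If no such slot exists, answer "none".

Ines free within 08:00–16:00: 08:00–10:00, 11:45–11:50, 13:00–16:00.
Chen free within 08:00–16:00: 08:00–10:00, 10:05–13:10, 13:15–14:15, 14:35–15:10.
Ines ∩ Chen: 08:00–10:00, 11:45–11:50, 13:00–13:10, 13:15–14:15, 14:35–15:10.
Ines ∩ Chen ∩ Eitan: 08:00–09:20.
Windows ≥ 25 min: 08:00–09:20.
Latest start in the last window 08:00–09:20 is 09:20 − 25 min = 08:55.

08:55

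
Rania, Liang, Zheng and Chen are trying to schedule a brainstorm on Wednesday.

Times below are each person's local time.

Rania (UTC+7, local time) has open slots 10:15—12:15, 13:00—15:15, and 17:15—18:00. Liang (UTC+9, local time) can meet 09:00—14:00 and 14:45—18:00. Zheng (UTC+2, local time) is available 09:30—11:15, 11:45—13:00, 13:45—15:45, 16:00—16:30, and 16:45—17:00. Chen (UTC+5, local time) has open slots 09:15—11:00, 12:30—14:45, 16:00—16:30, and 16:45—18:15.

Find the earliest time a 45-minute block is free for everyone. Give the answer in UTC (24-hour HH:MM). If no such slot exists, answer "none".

07:30

Rania → UTC: 03:15–05:15, 06:00–08:15, 10:15–11:00.
Liang → UTC: 00:00–05:00, 05:45–09:00.
Zheng → UTC: 07:30–09:15, 09:45–11:00, 11:45–13:45, 14:00–14:30, 14:45–15:00.
Chen → UTC: 04:15–06:00, 07:30–09:45, 11:00–11:30, 11:45–13:15.
Rania ∩ Liang: 03:15–05:00, 06:00–08:15.
Rania ∩ Liang ∩ Zheng: 07:30–08:15.
Rania ∩ Liang ∩ Zheng ∩ Chen: 07:30–08:15.
Windows ≥ 45 min: 07:30–08:15.
Earliest such window starts at 07:30.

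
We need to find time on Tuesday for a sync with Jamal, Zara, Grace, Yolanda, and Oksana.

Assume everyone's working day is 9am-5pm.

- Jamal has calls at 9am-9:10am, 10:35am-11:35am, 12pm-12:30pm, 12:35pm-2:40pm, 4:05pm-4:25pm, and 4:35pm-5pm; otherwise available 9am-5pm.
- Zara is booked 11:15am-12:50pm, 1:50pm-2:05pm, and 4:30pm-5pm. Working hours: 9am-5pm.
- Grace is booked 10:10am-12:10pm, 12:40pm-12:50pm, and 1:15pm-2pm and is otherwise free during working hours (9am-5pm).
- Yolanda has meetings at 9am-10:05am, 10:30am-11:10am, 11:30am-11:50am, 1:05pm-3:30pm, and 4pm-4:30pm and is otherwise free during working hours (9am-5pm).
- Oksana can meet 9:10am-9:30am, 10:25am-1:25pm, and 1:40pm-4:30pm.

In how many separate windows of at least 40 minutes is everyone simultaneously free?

Jamal free within 09:00–17:00: 09:10–10:35, 11:35–12:00, 12:30–12:35, 14:40–16:05, 16:25–16:35.
Zara free within 09:00–17:00: 09:00–11:15, 12:50–13:50, 14:05–16:30.
Grace free within 09:00–17:00: 09:00–10:10, 12:10–12:40, 12:50–13:15, 14:00–17:00.
Yolanda free within 09:00–17:00: 10:05–10:30, 11:10–11:30, 11:50–13:05, 15:30–16:00, 16:30–17:00.
Jamal ∩ Zara: 09:10–10:35, 14:40–16:05, 16:25–16:30.
Jamal ∩ Zara ∩ Grace: 09:10–10:10, 14:40–16:05, 16:25–16:30.
Jamal ∩ Zara ∩ Grace ∩ Yolanda: 10:05–10:10, 15:30–16:00.
Jamal ∩ Zara ∩ Grace ∩ Yolanda ∩ Oksana: 15:30–16:00.
Windows ≥ 40 min: (none).
That's 0 windows.

0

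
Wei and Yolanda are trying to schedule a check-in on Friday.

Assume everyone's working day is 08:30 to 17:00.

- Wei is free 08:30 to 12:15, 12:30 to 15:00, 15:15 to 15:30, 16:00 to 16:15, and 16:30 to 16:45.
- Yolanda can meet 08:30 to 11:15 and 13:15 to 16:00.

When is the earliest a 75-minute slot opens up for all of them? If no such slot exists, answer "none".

08:30

Wei ∩ Yolanda: 08:30–11:15, 13:15–15:00, 15:15–15:30.
Windows ≥ 75 min: 08:30–11:15, 13:15–15:00.
Earliest such window starts at 08:30.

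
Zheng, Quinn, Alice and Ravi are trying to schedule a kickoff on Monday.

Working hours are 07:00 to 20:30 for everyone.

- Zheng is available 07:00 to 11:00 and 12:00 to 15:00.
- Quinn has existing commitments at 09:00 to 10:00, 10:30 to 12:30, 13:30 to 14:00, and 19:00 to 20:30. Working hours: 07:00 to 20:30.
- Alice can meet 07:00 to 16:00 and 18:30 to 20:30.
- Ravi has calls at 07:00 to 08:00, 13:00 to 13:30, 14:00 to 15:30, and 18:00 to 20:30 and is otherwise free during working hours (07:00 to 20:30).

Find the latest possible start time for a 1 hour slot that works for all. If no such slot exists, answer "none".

Quinn free within 07:00–20:30: 07:00–09:00, 10:00–10:30, 12:30–13:30, 14:00–19:00.
Ravi free within 07:00–20:30: 08:00–13:00, 13:30–14:00, 15:30–18:00.
Zheng ∩ Quinn: 07:00–09:00, 10:00–10:30, 12:30–13:30, 14:00–15:00.
Zheng ∩ Quinn ∩ Alice: 07:00–09:00, 10:00–10:30, 12:30–13:30, 14:00–15:00.
Zheng ∩ Quinn ∩ Alice ∩ Ravi: 08:00–09:00, 10:00–10:30, 12:30–13:00.
Windows ≥ 60 min: 08:00–09:00.
Latest start in the last window 08:00–09:00 is 09:00 − 60 min = 08:00.

08:00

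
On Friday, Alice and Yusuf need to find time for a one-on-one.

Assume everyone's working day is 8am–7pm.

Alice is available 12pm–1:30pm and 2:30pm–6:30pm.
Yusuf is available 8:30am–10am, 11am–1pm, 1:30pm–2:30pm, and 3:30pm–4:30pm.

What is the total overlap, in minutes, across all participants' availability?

Alice ∩ Yusuf: 12:00–13:00, 15:30–16:30.
Total common minutes: 60 + 60 = 120.

120 minutes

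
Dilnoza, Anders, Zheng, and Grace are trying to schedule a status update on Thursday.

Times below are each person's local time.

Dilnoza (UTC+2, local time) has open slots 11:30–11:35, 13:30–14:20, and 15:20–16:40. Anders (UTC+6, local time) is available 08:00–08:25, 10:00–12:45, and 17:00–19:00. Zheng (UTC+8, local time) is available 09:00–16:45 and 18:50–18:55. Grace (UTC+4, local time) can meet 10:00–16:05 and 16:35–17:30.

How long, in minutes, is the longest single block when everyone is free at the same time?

0 minutes

Dilnoza → UTC: 09:30–09:35, 11:30–12:20, 13:20–14:40.
Anders → UTC: 02:00–02:25, 04:00–06:45, 11:00–13:00.
Zheng → UTC: 01:00–08:45, 10:50–10:55.
Grace → UTC: 06:00–12:05, 12:35–13:30.
Dilnoza ∩ Anders: 11:30–12:20.
Dilnoza ∩ Anders ∩ Zheng: (none).
Dilnoza ∩ Anders ∩ Zheng ∩ Grace: (none).
No common window.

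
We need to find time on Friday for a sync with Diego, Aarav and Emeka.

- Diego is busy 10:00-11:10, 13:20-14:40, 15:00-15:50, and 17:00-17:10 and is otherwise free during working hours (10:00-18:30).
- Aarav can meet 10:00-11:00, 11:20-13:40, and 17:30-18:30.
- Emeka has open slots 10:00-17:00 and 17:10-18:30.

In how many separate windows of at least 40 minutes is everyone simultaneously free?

Diego free within 10:00–18:30: 11:10–13:20, 14:40–15:00, 15:50–17:00, 17:10–18:30.
Diego ∩ Aarav: 11:20–13:20, 17:30–18:30.
Diego ∩ Aarav ∩ Emeka: 11:20–13:20, 17:30–18:30.
Windows ≥ 40 min: 11:20–13:20, 17:30–18:30.
That's 2 windows.

2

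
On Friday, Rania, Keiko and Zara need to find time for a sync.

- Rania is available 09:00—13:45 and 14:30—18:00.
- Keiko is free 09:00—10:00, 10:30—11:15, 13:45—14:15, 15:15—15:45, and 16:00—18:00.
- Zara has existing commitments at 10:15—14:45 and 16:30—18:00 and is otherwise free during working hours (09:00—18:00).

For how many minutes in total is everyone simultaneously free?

120 minutes

Zara free within 09:00–18:00: 09:00–10:15, 14:45–16:30.
Rania ∩ Keiko: 09:00–10:00, 10:30–11:15, 15:15–15:45, 16:00–18:00.
Rania ∩ Keiko ∩ Zara: 09:00–10:00, 15:15–15:45, 16:00–16:30.
Total common minutes: 60 + 30 + 30 = 120.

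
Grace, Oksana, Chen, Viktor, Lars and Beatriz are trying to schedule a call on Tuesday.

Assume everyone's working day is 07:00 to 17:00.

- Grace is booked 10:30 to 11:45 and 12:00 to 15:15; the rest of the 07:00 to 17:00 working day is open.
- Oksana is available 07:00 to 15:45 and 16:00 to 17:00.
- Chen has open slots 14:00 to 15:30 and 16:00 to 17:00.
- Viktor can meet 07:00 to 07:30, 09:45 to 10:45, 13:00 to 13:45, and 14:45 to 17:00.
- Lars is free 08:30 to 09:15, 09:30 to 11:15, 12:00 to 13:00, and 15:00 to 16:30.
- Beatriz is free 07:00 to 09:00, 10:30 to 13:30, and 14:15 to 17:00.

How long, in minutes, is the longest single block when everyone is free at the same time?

Grace free within 07:00–17:00: 07:00–10:30, 11:45–12:00, 15:15–17:00.
Grace ∩ Oksana: 07:00–10:30, 11:45–12:00, 15:15–15:45, 16:00–17:00.
Grace ∩ Oksana ∩ Chen: 15:15–15:30, 16:00–17:00.
Grace ∩ Oksana ∩ Chen ∩ Viktor: 15:15–15:30, 16:00–17:00.
Grace ∩ Oksana ∩ Chen ∩ Viktor ∩ Lars: 15:15–15:30, 16:00–16:30.
Grace ∩ Oksana ∩ Chen ∩ Viktor ∩ Lars ∩ Beatriz: 15:15–15:30, 16:00–16:30.
Common window lengths: 15, 30 min; longest is 30.

30 minutes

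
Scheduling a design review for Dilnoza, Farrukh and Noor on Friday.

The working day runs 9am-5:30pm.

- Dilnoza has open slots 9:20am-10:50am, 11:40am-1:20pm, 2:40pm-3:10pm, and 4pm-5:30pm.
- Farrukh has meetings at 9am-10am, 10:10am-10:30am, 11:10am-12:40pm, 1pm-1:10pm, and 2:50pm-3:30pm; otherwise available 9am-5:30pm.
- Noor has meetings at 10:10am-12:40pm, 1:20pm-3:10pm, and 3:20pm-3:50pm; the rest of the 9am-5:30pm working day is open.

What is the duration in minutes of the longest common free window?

90 minutes

Farrukh free within 09:00–17:30: 10:00–10:10, 10:30–11:10, 12:40–13:00, 13:10–14:50, 15:30–17:30.
Noor free within 09:00–17:30: 09:00–10:10, 12:40–13:20, 15:10–15:20, 15:50–17:30.
Dilnoza ∩ Farrukh: 10:00–10:10, 10:30–10:50, 12:40–13:00, 13:10–13:20, 14:40–14:50, 16:00–17:30.
Dilnoza ∩ Farrukh ∩ Noor: 10:00–10:10, 12:40–13:00, 13:10–13:20, 16:00–17:30.
Common window lengths: 10, 20, 10, 90 min; longest is 90.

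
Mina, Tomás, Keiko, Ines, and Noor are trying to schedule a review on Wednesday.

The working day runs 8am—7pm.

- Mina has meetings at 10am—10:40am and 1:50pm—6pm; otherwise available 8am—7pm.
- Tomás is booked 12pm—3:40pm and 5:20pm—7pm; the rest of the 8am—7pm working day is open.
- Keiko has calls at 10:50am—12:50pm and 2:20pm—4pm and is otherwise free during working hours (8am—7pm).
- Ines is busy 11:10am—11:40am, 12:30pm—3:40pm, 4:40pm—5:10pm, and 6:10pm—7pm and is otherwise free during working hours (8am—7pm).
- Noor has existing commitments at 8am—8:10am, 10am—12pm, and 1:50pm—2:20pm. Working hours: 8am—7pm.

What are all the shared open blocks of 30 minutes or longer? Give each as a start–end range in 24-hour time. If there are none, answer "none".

08:10–10:00

Mina free within 08:00–19:00: 08:00–10:00, 10:40–13:50, 18:00–19:00.
Tomás free within 08:00–19:00: 08:00–12:00, 15:40–17:20.
Keiko free within 08:00–19:00: 08:00–10:50, 12:50–14:20, 16:00–19:00.
Ines free within 08:00–19:00: 08:00–11:10, 11:40–12:30, 15:40–16:40, 17:10–18:10.
Noor free within 08:00–19:00: 08:10–10:00, 12:00–13:50, 14:20–19:00.
Mina ∩ Tomás: 08:00–10:00, 10:40–12:00.
Mina ∩ Tomás ∩ Keiko: 08:00–10:00, 10:40–10:50.
Mina ∩ Tomás ∩ Keiko ∩ Ines: 08:00–10:00, 10:40–10:50.
Mina ∩ Tomás ∩ Keiko ∩ Ines ∩ Noor: 08:10–10:00.
Windows ≥ 30 min: 08:10–10:00.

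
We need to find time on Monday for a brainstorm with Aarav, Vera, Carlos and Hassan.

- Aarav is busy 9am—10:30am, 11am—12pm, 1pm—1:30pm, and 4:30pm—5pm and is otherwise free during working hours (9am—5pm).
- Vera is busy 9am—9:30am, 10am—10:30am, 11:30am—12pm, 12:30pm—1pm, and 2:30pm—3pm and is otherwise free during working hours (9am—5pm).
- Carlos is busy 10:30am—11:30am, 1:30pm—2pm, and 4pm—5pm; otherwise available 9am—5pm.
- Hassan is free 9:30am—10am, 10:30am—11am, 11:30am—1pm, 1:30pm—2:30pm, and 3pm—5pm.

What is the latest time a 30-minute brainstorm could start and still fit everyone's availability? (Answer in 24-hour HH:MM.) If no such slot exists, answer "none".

Aarav free within 09:00–17:00: 10:30–11:00, 12:00–13:00, 13:30–16:30.
Vera free within 09:00–17:00: 09:30–10:00, 10:30–11:30, 12:00–12:30, 13:00–14:30, 15:00–17:00.
Carlos free within 09:00–17:00: 09:00–10:30, 11:30–13:30, 14:00–16:00.
Aarav ∩ Vera: 10:30–11:00, 12:00–12:30, 13:30–14:30, 15:00–16:30.
Aarav ∩ Vera ∩ Carlos: 12:00–12:30, 14:00–14:30, 15:00–16:00.
Aarav ∩ Vera ∩ Carlos ∩ Hassan: 12:00–12:30, 14:00–14:30, 15:00–16:00.
Windows ≥ 30 min: 12:00–12:30, 14:00–14:30, 15:00–16:00.
Latest start in the last window 15:00–16:00 is 16:00 − 30 min = 15:30.

15:30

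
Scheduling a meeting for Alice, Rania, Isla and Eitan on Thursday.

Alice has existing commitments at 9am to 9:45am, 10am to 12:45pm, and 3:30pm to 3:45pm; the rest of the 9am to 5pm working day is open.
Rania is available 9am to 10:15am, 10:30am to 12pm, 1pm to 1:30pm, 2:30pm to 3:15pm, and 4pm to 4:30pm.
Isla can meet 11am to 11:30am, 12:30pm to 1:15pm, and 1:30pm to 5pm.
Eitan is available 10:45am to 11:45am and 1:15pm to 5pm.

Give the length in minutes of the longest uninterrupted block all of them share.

Alice free within 09:00–17:00: 09:45–10:00, 12:45–15:30, 15:45–17:00.
Alice ∩ Rania: 09:45–10:00, 13:00–13:30, 14:30–15:15, 16:00–16:30.
Alice ∩ Rania ∩ Isla: 13:00–13:15, 14:30–15:15, 16:00–16:30.
Alice ∩ Rania ∩ Isla ∩ Eitan: 14:30–15:15, 16:00–16:30.
Common window lengths: 45, 30 min; longest is 45.

45 minutes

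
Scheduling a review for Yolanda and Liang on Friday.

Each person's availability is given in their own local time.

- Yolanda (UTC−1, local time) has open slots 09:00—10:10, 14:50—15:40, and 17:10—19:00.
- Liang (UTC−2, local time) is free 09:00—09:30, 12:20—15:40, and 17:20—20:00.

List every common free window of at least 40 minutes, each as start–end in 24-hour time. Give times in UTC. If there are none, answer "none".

15:50–16:40, 19:20–20:00

Yolanda → UTC: 10:00–11:10, 15:50–16:40, 18:10–20:00.
Liang → UTC: 11:00–11:30, 14:20–17:40, 19:20–22:00.
Yolanda ∩ Liang: 11:00–11:10, 15:50–16:40, 19:20–20:00.
Windows ≥ 40 min: 15:50–16:40, 19:20–20:00.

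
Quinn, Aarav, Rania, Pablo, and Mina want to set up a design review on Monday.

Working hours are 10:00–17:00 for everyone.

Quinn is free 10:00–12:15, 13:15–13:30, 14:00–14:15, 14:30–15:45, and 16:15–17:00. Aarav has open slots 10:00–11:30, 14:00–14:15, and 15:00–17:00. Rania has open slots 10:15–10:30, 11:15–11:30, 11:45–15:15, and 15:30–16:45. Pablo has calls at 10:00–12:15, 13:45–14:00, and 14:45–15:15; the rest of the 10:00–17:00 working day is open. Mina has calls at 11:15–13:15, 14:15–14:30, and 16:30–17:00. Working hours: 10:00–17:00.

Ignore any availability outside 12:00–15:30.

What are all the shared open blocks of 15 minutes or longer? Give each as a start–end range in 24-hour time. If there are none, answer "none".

Pablo free within 10:00–17:00: 12:15–13:45, 14:00–14:45, 15:15–17:00.
Mina free within 10:00–17:00: 10:00–11:15, 13:15–14:15, 14:30–16:30.
Quinn ∩ Aarav: 10:00–11:30, 14:00–14:15, 15:00–15:45, 16:15–17:00.
Quinn ∩ Aarav ∩ Rania: 10:15–10:30, 11:15–11:30, 14:00–14:15, 15:00–15:15, 15:30–15:45, 16:15–16:45.
Quinn ∩ Aarav ∩ Rania ∩ Pablo: 14:00–14:15, 15:30–15:45, 16:15–16:45.
Quinn ∩ Aarav ∩ Rania ∩ Pablo ∩ Mina: 14:00–14:15, 15:30–15:45, 16:15–16:30.
Restricted to 12:00–15:30: 14:00–14:15.
Windows ≥ 15 min: 14:00–14:15.

14:00–14:15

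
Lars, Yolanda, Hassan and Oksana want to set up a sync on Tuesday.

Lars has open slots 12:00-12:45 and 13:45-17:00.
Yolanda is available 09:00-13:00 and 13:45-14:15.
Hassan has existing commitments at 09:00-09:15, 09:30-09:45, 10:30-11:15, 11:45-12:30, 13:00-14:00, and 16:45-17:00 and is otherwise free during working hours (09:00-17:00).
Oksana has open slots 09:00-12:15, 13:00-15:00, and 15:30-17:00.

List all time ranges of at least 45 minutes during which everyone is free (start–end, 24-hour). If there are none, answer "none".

none

Hassan free within 09:00–17:00: 09:15–09:30, 09:45–10:30, 11:15–11:45, 12:30–13:00, 14:00–16:45.
Lars ∩ Yolanda: 12:00–12:45, 13:45–14:15.
Lars ∩ Yolanda ∩ Hassan: 12:30–12:45, 14:00–14:15.
Lars ∩ Yolanda ∩ Hassan ∩ Oksana: 14:00–14:15.
Windows ≥ 45 min: (none).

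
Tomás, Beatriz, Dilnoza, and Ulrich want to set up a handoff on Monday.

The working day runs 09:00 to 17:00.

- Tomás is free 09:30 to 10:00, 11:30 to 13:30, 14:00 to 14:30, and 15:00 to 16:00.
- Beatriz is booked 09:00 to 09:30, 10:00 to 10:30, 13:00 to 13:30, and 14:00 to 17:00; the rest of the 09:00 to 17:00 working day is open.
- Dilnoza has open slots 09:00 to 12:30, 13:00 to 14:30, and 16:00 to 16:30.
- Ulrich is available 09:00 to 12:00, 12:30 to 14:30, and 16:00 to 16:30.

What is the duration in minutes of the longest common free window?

30 minutes

Beatriz free within 09:00–17:00: 09:30–10:00, 10:30–13:00, 13:30–14:00.
Tomás ∩ Beatriz: 09:30–10:00, 11:30–13:00.
Tomás ∩ Beatriz ∩ Dilnoza: 09:30–10:00, 11:30–12:30.
Tomás ∩ Beatriz ∩ Dilnoza ∩ Ulrich: 09:30–10:00, 11:30–12:00.
Common window lengths: 30, 30 min; longest is 30.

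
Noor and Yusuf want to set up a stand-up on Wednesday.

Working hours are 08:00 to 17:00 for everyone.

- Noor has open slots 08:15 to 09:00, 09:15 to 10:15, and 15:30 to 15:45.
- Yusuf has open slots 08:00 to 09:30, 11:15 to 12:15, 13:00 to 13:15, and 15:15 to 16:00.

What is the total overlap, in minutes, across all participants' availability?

75 minutes

Noor ∩ Yusuf: 08:15–09:00, 09:15–09:30, 15:30–15:45.
Total common minutes: 45 + 15 + 15 = 75.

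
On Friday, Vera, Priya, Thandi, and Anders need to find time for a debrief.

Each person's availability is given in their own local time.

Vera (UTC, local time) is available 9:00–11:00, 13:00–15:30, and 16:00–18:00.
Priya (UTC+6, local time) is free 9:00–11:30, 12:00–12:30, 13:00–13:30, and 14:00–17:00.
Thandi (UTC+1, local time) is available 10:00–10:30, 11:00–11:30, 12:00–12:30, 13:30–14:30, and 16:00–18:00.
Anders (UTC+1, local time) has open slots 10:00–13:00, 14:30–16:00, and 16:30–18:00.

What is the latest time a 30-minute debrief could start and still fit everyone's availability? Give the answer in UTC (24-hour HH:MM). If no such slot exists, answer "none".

Vera → UTC: 09:00–11:00, 13:00–15:30, 16:00–18:00.
Priya → UTC: 03:00–05:30, 06:00–06:30, 07:00–07:30, 08:00–11:00.
Thandi → UTC: 09:00–09:30, 10:00–10:30, 11:00–11:30, 12:30–13:30, 15:00–17:00.
Anders → UTC: 09:00–12:00, 13:30–15:00, 15:30–17:00.
Vera ∩ Priya: 09:00–11:00.
Vera ∩ Priya ∩ Thandi: 09:00–09:30, 10:00–10:30.
Vera ∩ Priya ∩ Thandi ∩ Anders: 09:00–09:30, 10:00–10:30.
Windows ≥ 30 min: 09:00–09:30, 10:00–10:30.
Latest start in the last window 10:00–10:30 is 10:30 − 30 min = 10:00.

10:00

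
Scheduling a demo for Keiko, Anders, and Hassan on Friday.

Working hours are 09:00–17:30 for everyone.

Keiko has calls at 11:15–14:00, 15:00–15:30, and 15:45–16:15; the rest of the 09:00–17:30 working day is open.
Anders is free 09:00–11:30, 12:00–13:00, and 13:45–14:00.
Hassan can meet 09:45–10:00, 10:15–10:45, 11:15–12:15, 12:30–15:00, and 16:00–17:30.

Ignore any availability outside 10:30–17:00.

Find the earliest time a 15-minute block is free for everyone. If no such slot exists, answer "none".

Keiko free within 09:00–17:30: 09:00–11:15, 14:00–15:00, 15:30–15:45, 16:15–17:30.
Keiko ∩ Anders: 09:00–11:15.
Keiko ∩ Anders ∩ Hassan: 09:45–10:00, 10:15–10:45.
Restricted to 10:30–17:00: 10:30–10:45.
Windows ≥ 15 min: 10:30–10:45.
Earliest such window starts at 10:30.

10:30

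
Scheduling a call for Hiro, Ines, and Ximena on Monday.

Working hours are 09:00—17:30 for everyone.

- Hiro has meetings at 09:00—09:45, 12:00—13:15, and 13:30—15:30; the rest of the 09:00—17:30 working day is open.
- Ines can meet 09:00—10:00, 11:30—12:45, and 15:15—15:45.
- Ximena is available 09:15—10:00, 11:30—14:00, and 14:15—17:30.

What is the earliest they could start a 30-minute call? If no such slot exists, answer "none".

Hiro free within 09:00–17:30: 09:45–12:00, 13:15–13:30, 15:30–17:30.
Hiro ∩ Ines: 09:45–10:00, 11:30–12:00, 15:30–15:45.
Hiro ∩ Ines ∩ Ximena: 09:45–10:00, 11:30–12:00, 15:30–15:45.
Windows ≥ 30 min: 11:30–12:00.
Earliest such window starts at 11:30.

11:30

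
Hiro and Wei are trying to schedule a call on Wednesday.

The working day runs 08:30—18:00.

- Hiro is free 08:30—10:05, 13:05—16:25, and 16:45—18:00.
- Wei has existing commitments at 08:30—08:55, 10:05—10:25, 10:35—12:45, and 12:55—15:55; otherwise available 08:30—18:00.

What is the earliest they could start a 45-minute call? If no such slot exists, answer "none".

Wei free within 08:30–18:00: 08:55–10:05, 10:25–10:35, 12:45–12:55, 15:55–18:00.
Hiro ∩ Wei: 08:55–10:05, 15:55–16:25, 16:45–18:00.
Windows ≥ 45 min: 08:55–10:05, 16:45–18:00.
Earliest such window starts at 08:55.

08:55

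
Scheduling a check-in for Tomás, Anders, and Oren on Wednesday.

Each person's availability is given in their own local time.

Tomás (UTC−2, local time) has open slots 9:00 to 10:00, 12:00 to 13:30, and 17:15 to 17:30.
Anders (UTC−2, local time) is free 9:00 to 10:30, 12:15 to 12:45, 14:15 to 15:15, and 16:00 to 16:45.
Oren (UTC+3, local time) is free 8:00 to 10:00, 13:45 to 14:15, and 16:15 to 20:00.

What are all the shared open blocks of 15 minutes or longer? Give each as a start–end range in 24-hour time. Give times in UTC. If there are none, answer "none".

11:00–11:15, 14:15–14:45

Tomás → UTC: 11:00–12:00, 14:00–15:30, 19:15–19:30.
Anders → UTC: 11:00–12:30, 14:15–14:45, 16:15–17:15, 18:00–18:45.
Oren → UTC: 05:00–07:00, 10:45–11:15, 13:15–17:00.
Tomás ∩ Anders: 11:00–12:00, 14:15–14:45.
Tomás ∩ Anders ∩ Oren: 11:00–11:15, 14:15–14:45.
Windows ≥ 15 min: 11:00–11:15, 14:15–14:45.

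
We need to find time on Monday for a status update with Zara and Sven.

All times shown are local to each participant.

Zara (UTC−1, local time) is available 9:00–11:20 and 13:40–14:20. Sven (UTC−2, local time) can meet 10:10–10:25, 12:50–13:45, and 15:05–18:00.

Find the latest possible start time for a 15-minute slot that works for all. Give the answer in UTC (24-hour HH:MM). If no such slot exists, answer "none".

15:05

Zara → UTC: 10:00–12:20, 14:40–15:20.
Sven → UTC: 12:10–12:25, 14:50–15:45, 17:05–20:00.
Zara ∩ Sven: 12:10–12:20, 14:50–15:20.
Windows ≥ 15 min: 14:50–15:20.
Latest start in the last window 14:50–15:20 is 15:20 − 15 min = 15:05.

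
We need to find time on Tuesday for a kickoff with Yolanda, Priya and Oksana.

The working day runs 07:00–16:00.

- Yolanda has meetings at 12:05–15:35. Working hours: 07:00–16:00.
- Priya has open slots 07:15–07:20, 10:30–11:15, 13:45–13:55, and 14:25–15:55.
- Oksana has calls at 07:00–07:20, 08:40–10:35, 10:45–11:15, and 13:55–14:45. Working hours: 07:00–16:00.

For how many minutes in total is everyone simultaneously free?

30 minutes

Yolanda free within 07:00–16:00: 07:00–12:05, 15:35–16:00.
Oksana free within 07:00–16:00: 07:20–08:40, 10:35–10:45, 11:15–13:55, 14:45–16:00.
Yolanda ∩ Priya: 07:15–07:20, 10:30–11:15, 15:35–15:55.
Yolanda ∩ Priya ∩ Oksana: 10:35–10:45, 15:35–15:55.
Total common minutes: 10 + 20 = 30.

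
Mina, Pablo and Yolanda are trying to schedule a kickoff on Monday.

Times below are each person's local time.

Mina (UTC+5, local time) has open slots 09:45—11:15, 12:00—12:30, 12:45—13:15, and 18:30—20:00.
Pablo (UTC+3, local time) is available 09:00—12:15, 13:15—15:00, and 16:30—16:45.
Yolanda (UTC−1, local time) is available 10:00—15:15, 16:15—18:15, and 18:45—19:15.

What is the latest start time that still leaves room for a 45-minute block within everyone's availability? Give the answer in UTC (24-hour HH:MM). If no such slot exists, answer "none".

Mina → UTC: 04:45–06:15, 07:00–07:30, 07:45–08:15, 13:30–15:00.
Pablo → UTC: 06:00–09:15, 10:15–12:00, 13:30–13:45.
Yolanda → UTC: 11:00–16:15, 17:15–19:15, 19:45–20:15.
Mina ∩ Pablo: 06:00–06:15, 07:00–07:30, 07:45–08:15, 13:30–13:45.
Mina ∩ Pablo ∩ Yolanda: 13:30–13:45.
Windows ≥ 45 min: (none).

none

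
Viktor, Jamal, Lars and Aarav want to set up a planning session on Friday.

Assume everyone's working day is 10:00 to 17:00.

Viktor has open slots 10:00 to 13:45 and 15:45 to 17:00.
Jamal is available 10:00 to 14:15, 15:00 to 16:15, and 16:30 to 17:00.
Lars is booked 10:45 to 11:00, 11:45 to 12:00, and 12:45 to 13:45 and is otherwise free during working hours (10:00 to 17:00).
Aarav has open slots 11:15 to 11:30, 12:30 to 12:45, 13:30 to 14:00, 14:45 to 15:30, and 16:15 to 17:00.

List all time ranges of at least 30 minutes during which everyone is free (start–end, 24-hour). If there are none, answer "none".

16:30–17:00

Lars free within 10:00–17:00: 10:00–10:45, 11:00–11:45, 12:00–12:45, 13:45–17:00.
Viktor ∩ Jamal: 10:00–13:45, 15:45–16:15, 16:30–17:00.
Viktor ∩ Jamal ∩ Lars: 10:00–10:45, 11:00–11:45, 12:00–12:45, 15:45–16:15, 16:30–17:00.
Viktor ∩ Jamal ∩ Lars ∩ Aarav: 11:15–11:30, 12:30–12:45, 16:30–17:00.
Windows ≥ 30 min: 16:30–17:00.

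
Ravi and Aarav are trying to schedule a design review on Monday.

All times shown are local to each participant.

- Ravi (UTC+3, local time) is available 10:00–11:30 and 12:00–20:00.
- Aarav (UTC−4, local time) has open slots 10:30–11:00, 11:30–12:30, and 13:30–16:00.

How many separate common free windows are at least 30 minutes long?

Ravi → UTC: 07:00–08:30, 09:00–17:00.
Aarav → UTC: 14:30–15:00, 15:30–16:30, 17:30–20:00.
Ravi ∩ Aarav: 14:30–15:00, 15:30–16:30.
Windows ≥ 30 min: 14:30–15:00, 15:30–16:30.
That's 2 windows.

2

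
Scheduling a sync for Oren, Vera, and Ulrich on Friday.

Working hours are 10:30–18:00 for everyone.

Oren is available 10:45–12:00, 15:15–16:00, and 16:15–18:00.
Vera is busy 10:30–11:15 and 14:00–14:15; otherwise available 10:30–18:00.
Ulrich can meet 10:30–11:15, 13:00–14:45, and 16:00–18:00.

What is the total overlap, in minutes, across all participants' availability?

105 minutes

Vera free within 10:30–18:00: 11:15–14:00, 14:15–18:00.
Oren ∩ Vera: 11:15–12:00, 15:15–16:00, 16:15–18:00.
Oren ∩ Vera ∩ Ulrich: 16:15–18:00.
Total common minutes: 105.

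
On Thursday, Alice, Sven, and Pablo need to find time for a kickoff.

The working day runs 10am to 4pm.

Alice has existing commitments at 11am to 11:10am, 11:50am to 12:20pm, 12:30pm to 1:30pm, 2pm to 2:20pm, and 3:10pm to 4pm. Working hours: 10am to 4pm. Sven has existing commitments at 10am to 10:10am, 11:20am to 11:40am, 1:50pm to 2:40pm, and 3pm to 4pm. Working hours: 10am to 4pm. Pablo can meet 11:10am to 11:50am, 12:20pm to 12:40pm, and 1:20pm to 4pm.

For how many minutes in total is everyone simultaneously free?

70 minutes

Alice free within 10:00–16:00: 10:00–11:00, 11:10–11:50, 12:20–12:30, 13:30–14:00, 14:20–15:10.
Sven free within 10:00–16:00: 10:10–11:20, 11:40–13:50, 14:40–15:00.
Alice ∩ Sven: 10:10–11:00, 11:10–11:20, 11:40–11:50, 12:20–12:30, 13:30–13:50, 14:40–15:00.
Alice ∩ Sven ∩ Pablo: 11:10–11:20, 11:40–11:50, 12:20–12:30, 13:30–13:50, 14:40–15:00.
Total common minutes: 10 + 10 + 10 + 20 + 20 = 70.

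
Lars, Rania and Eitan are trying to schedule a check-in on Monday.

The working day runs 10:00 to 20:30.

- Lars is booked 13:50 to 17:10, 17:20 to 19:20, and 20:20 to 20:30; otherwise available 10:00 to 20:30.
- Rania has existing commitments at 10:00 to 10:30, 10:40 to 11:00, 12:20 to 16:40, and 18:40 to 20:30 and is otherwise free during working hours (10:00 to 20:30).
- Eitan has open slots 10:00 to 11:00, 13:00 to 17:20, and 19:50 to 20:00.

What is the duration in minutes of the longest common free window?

10 minutes

Lars free within 10:00–20:30: 10:00–13:50, 17:10–17:20, 19:20–20:20.
Rania free within 10:00–20:30: 10:30–10:40, 11:00–12:20, 16:40–18:40.
Lars ∩ Rania: 10:30–10:40, 11:00–12:20, 17:10–17:20.
Lars ∩ Rania ∩ Eitan: 10:30–10:40, 17:10–17:20.
Common window lengths: 10, 10 min; longest is 10.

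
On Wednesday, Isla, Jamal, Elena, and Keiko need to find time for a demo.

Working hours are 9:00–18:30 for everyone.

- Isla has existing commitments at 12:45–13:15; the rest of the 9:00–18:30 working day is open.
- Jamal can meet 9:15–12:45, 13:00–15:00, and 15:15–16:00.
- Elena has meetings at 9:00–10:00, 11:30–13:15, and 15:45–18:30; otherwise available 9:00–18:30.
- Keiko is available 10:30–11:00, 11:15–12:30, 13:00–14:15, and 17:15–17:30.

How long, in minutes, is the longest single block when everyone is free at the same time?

60 minutes

Isla free within 09:00–18:30: 09:00–12:45, 13:15–18:30.
Elena free within 09:00–18:30: 10:00–11:30, 13:15–15:45.
Isla ∩ Jamal: 09:15–12:45, 13:15–15:00, 15:15–16:00.
Isla ∩ Jamal ∩ Elena: 10:00–11:30, 13:15–15:00, 15:15–15:45.
Isla ∩ Jamal ∩ Elena ∩ Keiko: 10:30–11:00, 11:15–11:30, 13:15–14:15.
Common window lengths: 30, 15, 60 min; longest is 60.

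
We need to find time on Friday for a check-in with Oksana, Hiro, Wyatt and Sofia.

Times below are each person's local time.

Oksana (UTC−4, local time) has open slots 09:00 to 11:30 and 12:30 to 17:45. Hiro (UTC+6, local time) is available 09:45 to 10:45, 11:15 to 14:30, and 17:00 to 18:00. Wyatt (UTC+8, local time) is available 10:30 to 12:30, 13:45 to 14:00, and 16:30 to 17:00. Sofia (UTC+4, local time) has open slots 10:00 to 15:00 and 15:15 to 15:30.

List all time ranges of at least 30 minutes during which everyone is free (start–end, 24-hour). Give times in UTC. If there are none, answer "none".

Oksana → UTC: 13:00–15:30, 16:30–21:45.
Hiro → UTC: 03:45–04:45, 05:15–08:30, 11:00–12:00.
Wyatt → UTC: 02:30–04:30, 05:45–06:00, 08:30–09:00.
Sofia → UTC: 06:00–11:00, 11:15–11:30.
Oksana ∩ Hiro: (none).
Oksana ∩ Hiro ∩ Wyatt: (none).
Oksana ∩ Hiro ∩ Wyatt ∩ Sofia: (none).
Windows ≥ 30 min: (none).

none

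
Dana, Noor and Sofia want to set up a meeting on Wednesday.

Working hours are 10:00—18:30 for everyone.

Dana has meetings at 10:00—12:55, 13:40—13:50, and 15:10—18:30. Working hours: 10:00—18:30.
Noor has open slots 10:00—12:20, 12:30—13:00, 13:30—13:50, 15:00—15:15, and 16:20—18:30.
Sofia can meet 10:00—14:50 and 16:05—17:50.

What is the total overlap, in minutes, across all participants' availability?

15 minutes

Dana free within 10:00–18:30: 12:55–13:40, 13:50–15:10.
Dana ∩ Noor: 12:55–13:00, 13:30–13:40, 15:00–15:10.
Dana ∩ Noor ∩ Sofia: 12:55–13:00, 13:30–13:40.
Total common minutes: 5 + 10 = 15.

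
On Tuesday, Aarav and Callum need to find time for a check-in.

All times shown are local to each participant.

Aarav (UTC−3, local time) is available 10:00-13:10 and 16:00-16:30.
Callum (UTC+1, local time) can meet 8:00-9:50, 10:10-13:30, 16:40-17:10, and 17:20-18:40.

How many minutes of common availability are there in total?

Aarav → UTC: 13:00–16:10, 19:00–19:30.
Callum → UTC: 07:00–08:50, 09:10–12:30, 15:40–16:10, 16:20–17:40.
Aarav ∩ Callum: 15:40–16:10.
Total common minutes: 30.

30 minutes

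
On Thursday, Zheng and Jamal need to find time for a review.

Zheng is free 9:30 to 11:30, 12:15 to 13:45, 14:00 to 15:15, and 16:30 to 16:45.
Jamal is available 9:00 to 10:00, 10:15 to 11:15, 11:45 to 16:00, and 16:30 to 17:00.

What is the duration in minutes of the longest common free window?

Zheng ∩ Jamal: 09:30–10:00, 10:15–11:15, 12:15–13:45, 14:00–15:15, 16:30–16:45.
Common window lengths: 30, 60, 90, 75, 15 min; longest is 90.

90 minutes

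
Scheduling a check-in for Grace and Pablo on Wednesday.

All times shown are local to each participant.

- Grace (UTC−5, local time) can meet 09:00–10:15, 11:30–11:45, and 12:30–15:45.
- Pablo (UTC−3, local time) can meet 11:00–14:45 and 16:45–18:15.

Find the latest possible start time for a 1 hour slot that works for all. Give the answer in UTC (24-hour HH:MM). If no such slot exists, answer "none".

19:45

Grace → UTC: 14:00–15:15, 16:30–16:45, 17:30–20:45.
Pablo → UTC: 14:00–17:45, 19:45–21:15.
Grace ∩ Pablo: 14:00–15:15, 16:30–16:45, 17:30–17:45, 19:45–20:45.
Windows ≥ 60 min: 14:00–15:15, 19:45–20:45.
Latest start in the last window 19:45–20:45 is 20:45 − 60 min = 19:45.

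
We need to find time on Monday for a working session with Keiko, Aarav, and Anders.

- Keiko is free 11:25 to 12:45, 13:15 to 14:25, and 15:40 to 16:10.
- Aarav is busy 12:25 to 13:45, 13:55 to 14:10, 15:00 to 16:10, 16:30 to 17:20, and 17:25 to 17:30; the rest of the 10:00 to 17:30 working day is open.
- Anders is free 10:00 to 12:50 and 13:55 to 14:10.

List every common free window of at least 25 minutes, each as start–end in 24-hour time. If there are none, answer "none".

Aarav free within 10:00–17:30: 10:00–12:25, 13:45–13:55, 14:10–15:00, 16:10–16:30, 17:20–17:25.
Keiko ∩ Aarav: 11:25–12:25, 13:45–13:55, 14:10–14:25.
Keiko ∩ Aarav ∩ Anders: 11:25–12:25.
Windows ≥ 25 min: 11:25–12:25.

11:25–12:25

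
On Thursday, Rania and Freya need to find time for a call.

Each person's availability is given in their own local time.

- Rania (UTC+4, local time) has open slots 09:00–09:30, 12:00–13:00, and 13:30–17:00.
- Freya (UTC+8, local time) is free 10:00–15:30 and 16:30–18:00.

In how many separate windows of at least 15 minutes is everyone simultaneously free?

Rania → UTC: 05:00–05:30, 08:00–09:00, 09:30–13:00.
Freya → UTC: 02:00–07:30, 08:30–10:00.
Rania ∩ Freya: 05:00–05:30, 08:30–09:00, 09:30–10:00.
Windows ≥ 15 min: 05:00–05:30, 08:30–09:00, 09:30–10:00.
That's 3 windows.

3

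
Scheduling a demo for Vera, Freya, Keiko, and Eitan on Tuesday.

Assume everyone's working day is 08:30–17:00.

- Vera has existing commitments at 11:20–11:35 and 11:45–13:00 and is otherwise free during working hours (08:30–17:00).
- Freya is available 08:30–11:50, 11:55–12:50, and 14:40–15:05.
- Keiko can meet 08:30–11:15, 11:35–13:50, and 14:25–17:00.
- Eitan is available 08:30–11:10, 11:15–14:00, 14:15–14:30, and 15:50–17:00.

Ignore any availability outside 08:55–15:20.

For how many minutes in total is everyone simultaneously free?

Vera free within 08:30–17:00: 08:30–11:20, 11:35–11:45, 13:00–17:00.
Vera ∩ Freya: 08:30–11:20, 11:35–11:45, 14:40–15:05.
Vera ∩ Freya ∩ Keiko: 08:30–11:15, 11:35–11:45, 14:40–15:05.
Vera ∩ Freya ∩ Keiko ∩ Eitan: 08:30–11:10, 11:35–11:45.
Restricted to 08:55–15:20: 08:55–11:10, 11:35–11:45.
Total common minutes: 135 + 10 = 145.

145 minutes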